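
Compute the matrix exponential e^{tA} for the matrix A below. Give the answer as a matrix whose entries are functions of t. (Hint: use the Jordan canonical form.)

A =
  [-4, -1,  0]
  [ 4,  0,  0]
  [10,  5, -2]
e^{tA} =
  [-2*t*exp(-2*t) + exp(-2*t), -t*exp(-2*t), 0]
  [4*t*exp(-2*t), 2*t*exp(-2*t) + exp(-2*t), 0]
  [10*t*exp(-2*t), 5*t*exp(-2*t), exp(-2*t)]

Strategy: write A = P · J · P⁻¹ where J is a Jordan canonical form, so e^{tA} = P · e^{tJ} · P⁻¹, and e^{tJ} can be computed block-by-block.

A has Jordan form
J =
  [-2,  1,  0]
  [ 0, -2,  0]
  [ 0,  0, -2]
(up to reordering of blocks).

Per-block formulas:
  For a 1×1 block at λ = -2: exp(t · [-2]) = [e^(-2t)].
  For a 2×2 Jordan block J_2(-2): exp(t · J_2(-2)) = e^(-2t)·(I + t·N), where N is the 2×2 nilpotent shift.

After assembling e^{tJ} and conjugating by P, we get:

e^{tA} =
  [-2*t*exp(-2*t) + exp(-2*t), -t*exp(-2*t), 0]
  [4*t*exp(-2*t), 2*t*exp(-2*t) + exp(-2*t), 0]
  [10*t*exp(-2*t), 5*t*exp(-2*t), exp(-2*t)]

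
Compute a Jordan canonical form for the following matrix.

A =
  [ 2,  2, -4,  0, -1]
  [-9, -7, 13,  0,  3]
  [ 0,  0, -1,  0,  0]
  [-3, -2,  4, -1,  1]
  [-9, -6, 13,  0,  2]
J_3(-1) ⊕ J_1(-1) ⊕ J_1(-1)

The characteristic polynomial is
  det(x·I − A) = x^5 + 5*x^4 + 10*x^3 + 10*x^2 + 5*x + 1 = (x + 1)^5

Eigenvalues and multiplicities (the geometric multiplicity of λ is n − rank(A − λI), which equals the number of Jordan blocks for λ):
  λ = -1: algebraic multiplicity = 5, geometric multiplicity = 3

Determining the block sizes for each eigenvalue:
  λ = -1: with am = 5 and gm = 3, the partition is not yet determined (e.g. several partitions of 5 into 3 parts exist). Let N = A − (-1)·I. Computing rank(N^1) = 2, rank(N^2) = 1, rank(N^3) = 0; the number of blocks of size ≥ j is rank(N^{j−1}) − rank(N^j), giving [3, 1, 1]. So we have 1 block(s) of size 3, 2 block(s) of size 1 → block sizes [3, 1, 1]

Assembling the blocks gives a Jordan form
J =
  [-1,  1,  0,  0,  0]
  [ 0, -1,  1,  0,  0]
  [ 0,  0, -1,  0,  0]
  [ 0,  0,  0, -1,  0]
  [ 0,  0,  0,  0, -1]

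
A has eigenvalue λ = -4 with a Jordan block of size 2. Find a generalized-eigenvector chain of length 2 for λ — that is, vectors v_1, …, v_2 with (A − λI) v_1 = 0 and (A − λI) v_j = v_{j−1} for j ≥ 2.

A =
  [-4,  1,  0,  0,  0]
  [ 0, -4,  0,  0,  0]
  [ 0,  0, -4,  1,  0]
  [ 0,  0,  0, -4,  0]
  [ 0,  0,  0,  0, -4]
A Jordan chain for λ = -4 of length 2:
v_1 = (1, 0, 0, 0, 0)ᵀ
v_2 = (0, 1, 0, 0, 0)ᵀ

Let N = A − (-4)·I. We want v_2 with N^2 v_2 = 0 but N^1 v_2 ≠ 0; then v_{j-1} := N · v_j for j = 2, …, 2.

Pick v_2 = (0, 1, 0, 0, 0)ᵀ.
Then v_1 = N · v_2 = (1, 0, 0, 0, 0)ᵀ.

Sanity check: (A − (-4)·I) v_1 = (0, 0, 0, 0, 0)ᵀ = 0. ✓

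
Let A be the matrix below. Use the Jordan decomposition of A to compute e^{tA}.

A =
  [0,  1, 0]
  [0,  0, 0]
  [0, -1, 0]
e^{tA} =
  [1, t, 0]
  [0, 1, 0]
  [0, -t, 1]

Strategy: write A = P · J · P⁻¹ where J is a Jordan canonical form, so e^{tA} = P · e^{tJ} · P⁻¹, and e^{tJ} can be computed block-by-block.

A has Jordan form
J =
  [0, 1, 0]
  [0, 0, 0]
  [0, 0, 0]
(up to reordering of blocks).

Per-block formulas:
  For a 2×2 Jordan block J_2(0): exp(t · J_2(0)) = e^(0t)·(I + t·N), where N is the 2×2 nilpotent shift.
  For a 1×1 block at λ = 0: exp(t · [0]) = [e^(0t)].

After assembling e^{tJ} and conjugating by P, we get:

e^{tA} =
  [1, t, 0]
  [0, 1, 0]
  [0, -t, 1]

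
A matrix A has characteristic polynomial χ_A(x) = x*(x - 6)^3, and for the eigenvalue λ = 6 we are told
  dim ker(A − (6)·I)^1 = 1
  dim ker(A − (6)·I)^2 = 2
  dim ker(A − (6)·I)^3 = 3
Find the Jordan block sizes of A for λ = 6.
Block sizes for λ = 6: [3]

From the dimensions of kernels of powers, the number of Jordan blocks of size at least j is d_j − d_{j−1} where d_j = dim ker(N^j) (with d_0 = 0). Computing the differences gives [1, 1, 1].
The number of blocks of size exactly k is (#blocks of size ≥ k) − (#blocks of size ≥ k + 1), so the partition is: 1 block(s) of size 3.
In nonincreasing order the block sizes are [3].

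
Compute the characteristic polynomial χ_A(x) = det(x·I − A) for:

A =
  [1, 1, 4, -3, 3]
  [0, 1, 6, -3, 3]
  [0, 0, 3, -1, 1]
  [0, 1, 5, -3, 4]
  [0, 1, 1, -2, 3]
x^5 - 5*x^4 + 10*x^3 - 10*x^2 + 5*x - 1

Expanding det(x·I − A) (e.g. by cofactor expansion or by noting that A is similar to its Jordan form J, which has the same characteristic polynomial as A) gives
  χ_A(x) = x^5 - 5*x^4 + 10*x^3 - 10*x^2 + 5*x - 1
which factors as (x - 1)^5. The eigenvalues (with algebraic multiplicities) are λ = 1 with multiplicity 5.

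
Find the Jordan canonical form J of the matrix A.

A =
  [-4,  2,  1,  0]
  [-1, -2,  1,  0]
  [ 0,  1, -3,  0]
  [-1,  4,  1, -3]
J_3(-3) ⊕ J_1(-3)

The characteristic polynomial is
  det(x·I − A) = x^4 + 12*x^3 + 54*x^2 + 108*x + 81 = (x + 3)^4

Eigenvalues and multiplicities (the geometric multiplicity of λ is n − rank(A − λI), which equals the number of Jordan blocks for λ):
  λ = -3: algebraic multiplicity = 4, geometric multiplicity = 2

Determining the block sizes for each eigenvalue:
  λ = -3: with am = 4 and gm = 2, the partition is not yet determined (e.g. several partitions of 4 into 2 parts exist). Let N = A − (-3)·I. Computing rank(N^1) = 2, rank(N^2) = 1, rank(N^3) = 0; the number of blocks of size ≥ j is rank(N^{j−1}) − rank(N^j), giving [2, 1, 1]. So we have 1 block(s) of size 3, 1 block(s) of size 1 → block sizes [3, 1]

Assembling the blocks gives a Jordan form
J =
  [-3,  1,  0,  0]
  [ 0, -3,  1,  0]
  [ 0,  0, -3,  0]
  [ 0,  0,  0, -3]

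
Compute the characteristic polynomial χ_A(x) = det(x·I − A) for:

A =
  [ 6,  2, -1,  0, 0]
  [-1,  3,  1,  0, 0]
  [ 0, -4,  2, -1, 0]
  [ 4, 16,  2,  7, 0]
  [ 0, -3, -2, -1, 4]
x^5 - 22*x^4 + 193*x^3 - 844*x^2 + 1840*x - 1600

Expanding det(x·I − A) (e.g. by cofactor expansion or by noting that A is similar to its Jordan form J, which has the same characteristic polynomial as A) gives
  χ_A(x) = x^5 - 22*x^4 + 193*x^3 - 844*x^2 + 1840*x - 1600
which factors as (x - 5)^2*(x - 4)^3. The eigenvalues (with algebraic multiplicities) are λ = 4 with multiplicity 3, λ = 5 with multiplicity 2.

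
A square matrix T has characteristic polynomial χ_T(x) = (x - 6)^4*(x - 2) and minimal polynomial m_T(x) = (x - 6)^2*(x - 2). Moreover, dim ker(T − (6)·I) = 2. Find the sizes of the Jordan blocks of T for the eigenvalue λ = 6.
Block sizes for λ = 6: [2, 2]

Step 1 — from the characteristic polynomial, algebraic multiplicity of λ = 6 is 4. From dim ker(T − (6)·I) = 2, there are exactly 2 Jordan blocks for λ = 6.
Step 2 — from the minimal polynomial, the factor (x − 6)^2 tells us the largest block for λ = 6 has size 2.
Step 3 — with total size 4, 2 blocks, and largest block 2, the block sizes (in nonincreasing order) are [2, 2].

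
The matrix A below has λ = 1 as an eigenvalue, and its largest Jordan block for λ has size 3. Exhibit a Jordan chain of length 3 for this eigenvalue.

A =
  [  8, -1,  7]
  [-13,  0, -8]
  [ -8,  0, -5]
A Jordan chain for λ = 1 of length 3:
v_1 = (6, -14, -8)ᵀ
v_2 = (7, -13, -8)ᵀ
v_3 = (1, 0, 0)ᵀ

Let N = A − (1)·I. We want v_3 with N^3 v_3 = 0 but N^2 v_3 ≠ 0; then v_{j-1} := N · v_j for j = 3, …, 2.

Pick v_3 = (1, 0, 0)ᵀ.
Then v_2 = N · v_3 = (7, -13, -8)ᵀ.
Then v_1 = N · v_2 = (6, -14, -8)ᵀ.

Sanity check: (A − (1)·I) v_1 = (0, 0, 0)ᵀ = 0. ✓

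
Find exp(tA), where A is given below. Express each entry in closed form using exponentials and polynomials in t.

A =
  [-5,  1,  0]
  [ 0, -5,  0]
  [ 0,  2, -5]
e^{tA} =
  [exp(-5*t), t*exp(-5*t), 0]
  [0, exp(-5*t), 0]
  [0, 2*t*exp(-5*t), exp(-5*t)]

Strategy: write A = P · J · P⁻¹ where J is a Jordan canonical form, so e^{tA} = P · e^{tJ} · P⁻¹, and e^{tJ} can be computed block-by-block.

A has Jordan form
J =
  [-5,  1,  0]
  [ 0, -5,  0]
  [ 0,  0, -5]
(up to reordering of blocks).

Per-block formulas:
  For a 1×1 block at λ = -5: exp(t · [-5]) = [e^(-5t)].
  For a 2×2 Jordan block J_2(-5): exp(t · J_2(-5)) = e^(-5t)·(I + t·N), where N is the 2×2 nilpotent shift.

After assembling e^{tJ} and conjugating by P, we get:

e^{tA} =
  [exp(-5*t), t*exp(-5*t), 0]
  [0, exp(-5*t), 0]
  [0, 2*t*exp(-5*t), exp(-5*t)]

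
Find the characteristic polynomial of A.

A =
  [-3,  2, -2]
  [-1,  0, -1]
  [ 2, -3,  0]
x^3 + 3*x^2 + 3*x + 1

Expanding det(x·I − A) (e.g. by cofactor expansion or by noting that A is similar to its Jordan form J, which has the same characteristic polynomial as A) gives
  χ_A(x) = x^3 + 3*x^2 + 3*x + 1
which factors as (x + 1)^3. The eigenvalues (with algebraic multiplicities) are λ = -1 with multiplicity 3.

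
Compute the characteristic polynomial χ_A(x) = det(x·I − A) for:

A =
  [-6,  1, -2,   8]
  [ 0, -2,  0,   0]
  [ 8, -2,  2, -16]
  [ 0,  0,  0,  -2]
x^4 + 8*x^3 + 24*x^2 + 32*x + 16

Expanding det(x·I − A) (e.g. by cofactor expansion or by noting that A is similar to its Jordan form J, which has the same characteristic polynomial as A) gives
  χ_A(x) = x^4 + 8*x^3 + 24*x^2 + 32*x + 16
which factors as (x + 2)^4. The eigenvalues (with algebraic multiplicities) are λ = -2 with multiplicity 4.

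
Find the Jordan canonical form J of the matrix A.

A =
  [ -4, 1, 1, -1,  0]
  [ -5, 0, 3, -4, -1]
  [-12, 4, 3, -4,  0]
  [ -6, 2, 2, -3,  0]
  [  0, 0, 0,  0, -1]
J_3(-1) ⊕ J_1(-1) ⊕ J_1(-1)

The characteristic polynomial is
  det(x·I − A) = x^5 + 5*x^4 + 10*x^3 + 10*x^2 + 5*x + 1 = (x + 1)^5

Eigenvalues and multiplicities (the geometric multiplicity of λ is n − rank(A − λI), which equals the number of Jordan blocks for λ):
  λ = -1: algebraic multiplicity = 5, geometric multiplicity = 3

Determining the block sizes for each eigenvalue:
  λ = -1: with am = 5 and gm = 3, the partition is not yet determined (e.g. several partitions of 5 into 3 parts exist). Let N = A − (-1)·I. Computing rank(N^1) = 2, rank(N^2) = 1, rank(N^3) = 0; the number of blocks of size ≥ j is rank(N^{j−1}) − rank(N^j), giving [3, 1, 1]. So we have 1 block(s) of size 3, 2 block(s) of size 1 → block sizes [3, 1, 1]

Assembling the blocks gives a Jordan form
J =
  [-1,  1,  0,  0,  0]
  [ 0, -1,  1,  0,  0]
  [ 0,  0, -1,  0,  0]
  [ 0,  0,  0, -1,  0]
  [ 0,  0,  0,  0, -1]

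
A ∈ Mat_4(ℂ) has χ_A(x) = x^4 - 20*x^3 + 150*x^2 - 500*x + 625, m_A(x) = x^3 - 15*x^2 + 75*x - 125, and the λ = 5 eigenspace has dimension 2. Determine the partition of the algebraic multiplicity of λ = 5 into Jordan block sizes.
Block sizes for λ = 5: [3, 1]

Step 1 — from the characteristic polynomial, algebraic multiplicity of λ = 5 is 4. From dim ker(A − (5)·I) = 2, there are exactly 2 Jordan blocks for λ = 5.
Step 2 — from the minimal polynomial, the factor (x − 5)^3 tells us the largest block for λ = 5 has size 3.
Step 3 — with total size 4, 2 blocks, and largest block 3, the block sizes (in nonincreasing order) are [3, 1].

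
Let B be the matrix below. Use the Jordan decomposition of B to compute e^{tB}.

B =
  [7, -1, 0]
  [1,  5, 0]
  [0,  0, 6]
e^{tB} =
  [t*exp(6*t) + exp(6*t), -t*exp(6*t), 0]
  [t*exp(6*t), -t*exp(6*t) + exp(6*t), 0]
  [0, 0, exp(6*t)]

Strategy: write B = P · J · P⁻¹ where J is a Jordan canonical form, so e^{tB} = P · e^{tJ} · P⁻¹, and e^{tJ} can be computed block-by-block.

B has Jordan form
J =
  [6, 1, 0]
  [0, 6, 0]
  [0, 0, 6]
(up to reordering of blocks).

Per-block formulas:
  For a 1×1 block at λ = 6: exp(t · [6]) = [e^(6t)].
  For a 2×2 Jordan block J_2(6): exp(t · J_2(6)) = e^(6t)·(I + t·N), where N is the 2×2 nilpotent shift.

After assembling e^{tJ} and conjugating by P, we get:

e^{tB} =
  [t*exp(6*t) + exp(6*t), -t*exp(6*t), 0]
  [t*exp(6*t), -t*exp(6*t) + exp(6*t), 0]
  [0, 0, exp(6*t)]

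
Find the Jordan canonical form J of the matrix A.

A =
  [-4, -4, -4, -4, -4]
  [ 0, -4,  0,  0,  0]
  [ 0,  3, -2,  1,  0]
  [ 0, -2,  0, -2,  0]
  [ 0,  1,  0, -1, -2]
J_1(-4) ⊕ J_1(-4) ⊕ J_2(-2) ⊕ J_1(-2)

The characteristic polynomial is
  det(x·I − A) = x^5 + 14*x^4 + 76*x^3 + 200*x^2 + 256*x + 128 = (x + 2)^3*(x + 4)^2

Eigenvalues and multiplicities (the geometric multiplicity of λ is n − rank(A − λI), which equals the number of Jordan blocks for λ):
  λ = -4: algebraic multiplicity = 2, geometric multiplicity = 2
  λ = -2: algebraic multiplicity = 3, geometric multiplicity = 2

Determining the block sizes for each eigenvalue:
  λ = -4: gm = am = 2, so every block has size 1 → block sizes [1, 1]
  λ = -2: 2 blocks summing to 3 forces exactly one block of size 2 and the rest size 1 → block sizes [2, 1]

Assembling the blocks gives a Jordan form
J =
  [-4,  0,  0,  0,  0]
  [ 0, -4,  0,  0,  0]
  [ 0,  0, -2,  1,  0]
  [ 0,  0,  0, -2,  0]
  [ 0,  0,  0,  0, -2]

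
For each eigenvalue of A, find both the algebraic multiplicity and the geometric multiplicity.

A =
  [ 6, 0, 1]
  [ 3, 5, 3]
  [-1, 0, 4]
λ = 5: alg = 3, geom = 2

Step 1 — factor the characteristic polynomial to read off the algebraic multiplicities:
  χ_A(x) = (x - 5)^3

Step 2 — compute geometric multiplicities via the rank-nullity identity g(λ) = n − rank(A − λI):
  rank(A − (5)·I) = 1, so dim ker(A − (5)·I) = n − 1 = 2

Summary:
  λ = 5: algebraic multiplicity = 3, geometric multiplicity = 2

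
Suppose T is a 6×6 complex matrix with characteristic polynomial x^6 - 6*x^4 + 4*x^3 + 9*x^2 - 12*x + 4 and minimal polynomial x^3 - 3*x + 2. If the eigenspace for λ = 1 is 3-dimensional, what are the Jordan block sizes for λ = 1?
Block sizes for λ = 1: [2, 1, 1]

Step 1 — from the characteristic polynomial, algebraic multiplicity of λ = 1 is 4. From dim ker(T − (1)·I) = 3, there are exactly 3 Jordan blocks for λ = 1.
Step 2 — from the minimal polynomial, the factor (x − 1)^2 tells us the largest block for λ = 1 has size 2.
Step 3 — with total size 4, 3 blocks, and largest block 2, the block sizes (in nonincreasing order) are [2, 1, 1].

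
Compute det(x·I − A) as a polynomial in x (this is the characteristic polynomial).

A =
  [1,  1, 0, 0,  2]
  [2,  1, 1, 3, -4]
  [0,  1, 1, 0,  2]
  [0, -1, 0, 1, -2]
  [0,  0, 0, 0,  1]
x^5 - 5*x^4 + 10*x^3 - 10*x^2 + 5*x - 1

Expanding det(x·I − A) (e.g. by cofactor expansion or by noting that A is similar to its Jordan form J, which has the same characteristic polynomial as A) gives
  χ_A(x) = x^5 - 5*x^4 + 10*x^3 - 10*x^2 + 5*x - 1
which factors as (x - 1)^5. The eigenvalues (with algebraic multiplicities) are λ = 1 with multiplicity 5.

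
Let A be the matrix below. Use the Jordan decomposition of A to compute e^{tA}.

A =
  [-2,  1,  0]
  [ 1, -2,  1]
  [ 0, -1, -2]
e^{tA} =
  [t^2*exp(-2*t)/2 + exp(-2*t), t*exp(-2*t), t^2*exp(-2*t)/2]
  [t*exp(-2*t), exp(-2*t), t*exp(-2*t)]
  [-t^2*exp(-2*t)/2, -t*exp(-2*t), -t^2*exp(-2*t)/2 + exp(-2*t)]

Strategy: write A = P · J · P⁻¹ where J is a Jordan canonical form, so e^{tA} = P · e^{tJ} · P⁻¹, and e^{tJ} can be computed block-by-block.

A has Jordan form
J =
  [-2,  1,  0]
  [ 0, -2,  1]
  [ 0,  0, -2]
(up to reordering of blocks).

Per-block formulas:
  For a 3×3 Jordan block J_3(-2): exp(t · J_3(-2)) = e^(-2t)·(I + t·N + (t^2/2)·N^2), where N is the 3×3 nilpotent shift.

After assembling e^{tJ} and conjugating by P, we get:

e^{tA} =
  [t^2*exp(-2*t)/2 + exp(-2*t), t*exp(-2*t), t^2*exp(-2*t)/2]
  [t*exp(-2*t), exp(-2*t), t*exp(-2*t)]
  [-t^2*exp(-2*t)/2, -t*exp(-2*t), -t^2*exp(-2*t)/2 + exp(-2*t)]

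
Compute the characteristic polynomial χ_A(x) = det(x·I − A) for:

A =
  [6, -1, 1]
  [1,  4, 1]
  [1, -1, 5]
x^3 - 15*x^2 + 75*x - 125

Expanding det(x·I − A) (e.g. by cofactor expansion or by noting that A is similar to its Jordan form J, which has the same characteristic polynomial as A) gives
  χ_A(x) = x^3 - 15*x^2 + 75*x - 125
which factors as (x - 5)^3. The eigenvalues (with algebraic multiplicities) are λ = 5 with multiplicity 3.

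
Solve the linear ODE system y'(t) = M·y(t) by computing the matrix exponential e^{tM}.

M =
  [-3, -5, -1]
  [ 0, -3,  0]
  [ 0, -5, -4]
e^{tM} =
  [exp(-3*t), -5*exp(-3*t) + 5*exp(-4*t), -exp(-3*t) + exp(-4*t)]
  [0, exp(-3*t), 0]
  [0, -5*exp(-3*t) + 5*exp(-4*t), exp(-4*t)]

Strategy: write M = P · J · P⁻¹ where J is a Jordan canonical form, so e^{tM} = P · e^{tJ} · P⁻¹, and e^{tJ} can be computed block-by-block.

M has Jordan form
J =
  [-4,  0,  0]
  [ 0, -3,  0]
  [ 0,  0, -3]
(up to reordering of blocks).

Per-block formulas:
  For a 1×1 block at λ = -4: exp(t · [-4]) = [e^(-4t)].
  For a 1×1 block at λ = -3: exp(t · [-3]) = [e^(-3t)].

After assembling e^{tJ} and conjugating by P, we get:

e^{tM} =
  [exp(-3*t), -5*exp(-3*t) + 5*exp(-4*t), -exp(-3*t) + exp(-4*t)]
  [0, exp(-3*t), 0]
  [0, -5*exp(-3*t) + 5*exp(-4*t), exp(-4*t)]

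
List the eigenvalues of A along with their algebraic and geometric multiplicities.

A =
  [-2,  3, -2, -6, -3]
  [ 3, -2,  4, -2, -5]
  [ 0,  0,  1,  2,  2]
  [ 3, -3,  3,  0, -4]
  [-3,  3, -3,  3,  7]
λ = -2: alg = 1, geom = 1; λ = 1: alg = 3, geom = 2; λ = 3: alg = 1, geom = 1

Step 1 — factor the characteristic polynomial to read off the algebraic multiplicities:
  χ_A(x) = (x - 3)*(x - 1)^3*(x + 2)

Step 2 — compute geometric multiplicities via the rank-nullity identity g(λ) = n − rank(A − λI):
  rank(A − (-2)·I) = 4, so dim ker(A − (-2)·I) = n − 4 = 1
  rank(A − (1)·I) = 3, so dim ker(A − (1)·I) = n − 3 = 2
  rank(A − (3)·I) = 4, so dim ker(A − (3)·I) = n − 4 = 1

Summary:
  λ = -2: algebraic multiplicity = 1, geometric multiplicity = 1
  λ = 1: algebraic multiplicity = 3, geometric multiplicity = 2
  λ = 3: algebraic multiplicity = 1, geometric multiplicity = 1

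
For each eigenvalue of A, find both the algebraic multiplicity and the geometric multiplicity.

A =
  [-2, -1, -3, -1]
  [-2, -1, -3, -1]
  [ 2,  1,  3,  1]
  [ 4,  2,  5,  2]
λ = 0: alg = 2, geom = 2; λ = 1: alg = 2, geom = 1

Step 1 — factor the characteristic polynomial to read off the algebraic multiplicities:
  χ_A(x) = x^2*(x - 1)^2

Step 2 — compute geometric multiplicities via the rank-nullity identity g(λ) = n − rank(A − λI):
  rank(A − (0)·I) = 2, so dim ker(A − (0)·I) = n − 2 = 2
  rank(A − (1)·I) = 3, so dim ker(A − (1)·I) = n − 3 = 1

Summary:
  λ = 0: algebraic multiplicity = 2, geometric multiplicity = 2
  λ = 1: algebraic multiplicity = 2, geometric multiplicity = 1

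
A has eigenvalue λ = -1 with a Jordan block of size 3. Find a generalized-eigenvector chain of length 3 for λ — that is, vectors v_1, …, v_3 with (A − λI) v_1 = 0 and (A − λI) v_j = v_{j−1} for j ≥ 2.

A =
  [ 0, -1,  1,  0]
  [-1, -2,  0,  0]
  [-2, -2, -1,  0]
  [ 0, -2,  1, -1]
A Jordan chain for λ = -1 of length 3:
v_1 = (-2, 2, 4, 0)ᵀ
v_2 = (-1, -1, -2, -2)ᵀ
v_3 = (0, 1, 0, 0)ᵀ

Let N = A − (-1)·I. We want v_3 with N^3 v_3 = 0 but N^2 v_3 ≠ 0; then v_{j-1} := N · v_j for j = 3, …, 2.

Pick v_3 = (0, 1, 0, 0)ᵀ.
Then v_2 = N · v_3 = (-1, -1, -2, -2)ᵀ.
Then v_1 = N · v_2 = (-2, 2, 4, 0)ᵀ.

Sanity check: (A − (-1)·I) v_1 = (0, 0, 0, 0)ᵀ = 0. ✓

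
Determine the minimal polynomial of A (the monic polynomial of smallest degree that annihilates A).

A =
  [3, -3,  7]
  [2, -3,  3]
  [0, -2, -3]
x^3 + 3*x^2 + 3*x + 1

The characteristic polynomial is χ_A(x) = (x + 1)^3, so the eigenvalues are known. The minimal polynomial is
  m_A(x) = Π_λ (x − λ)^{k_λ}
where k_λ is the size of the *largest* Jordan block for λ (equivalently, the smallest k with (A − λI)^k v = 0 for every generalised eigenvector v of λ).

  λ = -1: largest Jordan block has size 3, contributing (x + 1)^3

So m_A(x) = (x + 1)^3 = x^3 + 3*x^2 + 3*x + 1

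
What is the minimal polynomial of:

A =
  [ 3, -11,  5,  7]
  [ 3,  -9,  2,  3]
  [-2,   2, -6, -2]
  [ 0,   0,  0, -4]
x^3 + 12*x^2 + 48*x + 64

The characteristic polynomial is χ_A(x) = (x + 4)^4, so the eigenvalues are known. The minimal polynomial is
  m_A(x) = Π_λ (x − λ)^{k_λ}
where k_λ is the size of the *largest* Jordan block for λ (equivalently, the smallest k with (A − λI)^k v = 0 for every generalised eigenvector v of λ).

  λ = -4: largest Jordan block has size 3, contributing (x + 4)^3

So m_A(x) = (x + 4)^3 = x^3 + 12*x^2 + 48*x + 64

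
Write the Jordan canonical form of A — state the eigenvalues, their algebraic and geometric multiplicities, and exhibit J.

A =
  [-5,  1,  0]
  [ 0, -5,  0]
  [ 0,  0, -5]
J_2(-5) ⊕ J_1(-5)

The characteristic polynomial is
  det(x·I − A) = x^3 + 15*x^2 + 75*x + 125 = (x + 5)^3

Eigenvalues and multiplicities (the geometric multiplicity of λ is n − rank(A − λI), which equals the number of Jordan blocks for λ):
  λ = -5: algebraic multiplicity = 3, geometric multiplicity = 2

Determining the block sizes for each eigenvalue:
  λ = -5: 2 blocks summing to 3 forces exactly one block of size 2 and the rest size 1 → block sizes [2, 1]

Assembling the blocks gives a Jordan form
J =
  [-5,  1,  0]
  [ 0, -5,  0]
  [ 0,  0, -5]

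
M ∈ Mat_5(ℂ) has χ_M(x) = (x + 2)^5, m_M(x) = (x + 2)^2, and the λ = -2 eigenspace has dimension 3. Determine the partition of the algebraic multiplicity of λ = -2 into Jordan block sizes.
Block sizes for λ = -2: [2, 2, 1]

Step 1 — from the characteristic polynomial, algebraic multiplicity of λ = -2 is 5. From dim ker(M − (-2)·I) = 3, there are exactly 3 Jordan blocks for λ = -2.
Step 2 — from the minimal polynomial, the factor (x + 2)^2 tells us the largest block for λ = -2 has size 2.
Step 3 — with total size 5, 3 blocks, and largest block 2, the block sizes (in nonincreasing order) are [2, 2, 1].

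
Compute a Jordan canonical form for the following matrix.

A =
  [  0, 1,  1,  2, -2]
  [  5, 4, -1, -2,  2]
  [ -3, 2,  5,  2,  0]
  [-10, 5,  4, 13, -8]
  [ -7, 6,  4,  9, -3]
J_2(2) ⊕ J_3(5)

The characteristic polynomial is
  det(x·I − A) = x^5 - 19*x^4 + 139*x^3 - 485*x^2 + 800*x - 500 = (x - 5)^3*(x - 2)^2

Eigenvalues and multiplicities (the geometric multiplicity of λ is n − rank(A − λI), which equals the number of Jordan blocks for λ):
  λ = 2: algebraic multiplicity = 2, geometric multiplicity = 1
  λ = 5: algebraic multiplicity = 3, geometric multiplicity = 1

Determining the block sizes for each eigenvalue:
  λ = 2: one block (gm = 1), so the single block has size am = 2 → block sizes [2]
  λ = 5: one block (gm = 1), so the single block has size am = 3 → block sizes [3]

Assembling the blocks gives a Jordan form
J =
  [2, 1, 0, 0, 0]
  [0, 2, 0, 0, 0]
  [0, 0, 5, 1, 0]
  [0, 0, 0, 5, 1]
  [0, 0, 0, 0, 5]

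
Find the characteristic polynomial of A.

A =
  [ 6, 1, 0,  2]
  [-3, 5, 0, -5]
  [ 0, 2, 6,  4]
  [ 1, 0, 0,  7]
x^4 - 24*x^3 + 216*x^2 - 864*x + 1296

Expanding det(x·I − A) (e.g. by cofactor expansion or by noting that A is similar to its Jordan form J, which has the same characteristic polynomial as A) gives
  χ_A(x) = x^4 - 24*x^3 + 216*x^2 - 864*x + 1296
which factors as (x - 6)^4. The eigenvalues (with algebraic multiplicities) are λ = 6 with multiplicity 4.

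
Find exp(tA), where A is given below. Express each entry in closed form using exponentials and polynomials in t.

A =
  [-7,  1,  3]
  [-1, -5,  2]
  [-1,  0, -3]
e^{tA} =
  [-2*t*exp(-5*t) + exp(-5*t), -t^2*exp(-5*t) + t*exp(-5*t), t^2*exp(-5*t) + 3*t*exp(-5*t)]
  [-t*exp(-5*t), -t^2*exp(-5*t)/2 + exp(-5*t), t^2*exp(-5*t)/2 + 2*t*exp(-5*t)]
  [-t*exp(-5*t), -t^2*exp(-5*t)/2, t^2*exp(-5*t)/2 + 2*t*exp(-5*t) + exp(-5*t)]

Strategy: write A = P · J · P⁻¹ where J is a Jordan canonical form, so e^{tA} = P · e^{tJ} · P⁻¹, and e^{tJ} can be computed block-by-block.

A has Jordan form
J =
  [-5,  1,  0]
  [ 0, -5,  1]
  [ 0,  0, -5]
(up to reordering of blocks).

Per-block formulas:
  For a 3×3 Jordan block J_3(-5): exp(t · J_3(-5)) = e^(-5t)·(I + t·N + (t^2/2)·N^2), where N is the 3×3 nilpotent shift.

After assembling e^{tJ} and conjugating by P, we get:

e^{tA} =
  [-2*t*exp(-5*t) + exp(-5*t), -t^2*exp(-5*t) + t*exp(-5*t), t^2*exp(-5*t) + 3*t*exp(-5*t)]
  [-t*exp(-5*t), -t^2*exp(-5*t)/2 + exp(-5*t), t^2*exp(-5*t)/2 + 2*t*exp(-5*t)]
  [-t*exp(-5*t), -t^2*exp(-5*t)/2, t^2*exp(-5*t)/2 + 2*t*exp(-5*t) + exp(-5*t)]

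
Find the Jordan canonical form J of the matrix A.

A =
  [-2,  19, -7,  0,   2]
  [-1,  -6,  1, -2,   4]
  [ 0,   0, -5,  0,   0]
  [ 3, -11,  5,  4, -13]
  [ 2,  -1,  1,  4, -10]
J_2(-5) ⊕ J_1(-5) ⊕ J_2(-2)

The characteristic polynomial is
  det(x·I − A) = x^5 + 19*x^4 + 139*x^3 + 485*x^2 + 800*x + 500 = (x + 2)^2*(x + 5)^3

Eigenvalues and multiplicities (the geometric multiplicity of λ is n − rank(A − λI), which equals the number of Jordan blocks for λ):
  λ = -5: algebraic multiplicity = 3, geometric multiplicity = 2
  λ = -2: algebraic multiplicity = 2, geometric multiplicity = 1

Determining the block sizes for each eigenvalue:
  λ = -5: 2 blocks summing to 3 forces exactly one block of size 2 and the rest size 1 → block sizes [2, 1]
  λ = -2: one block (gm = 1), so the single block has size am = 2 → block sizes [2]

Assembling the blocks gives a Jordan form
J =
  [-5,  1,  0,  0,  0]
  [ 0, -5,  0,  0,  0]
  [ 0,  0, -5,  0,  0]
  [ 0,  0,  0, -2,  1]
  [ 0,  0,  0,  0, -2]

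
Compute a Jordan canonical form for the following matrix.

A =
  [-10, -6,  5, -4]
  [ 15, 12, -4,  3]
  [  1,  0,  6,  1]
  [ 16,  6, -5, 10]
J_1(0) ⊕ J_3(6)

The characteristic polynomial is
  det(x·I − A) = x^4 - 18*x^3 + 108*x^2 - 216*x = x*(x - 6)^3

Eigenvalues and multiplicities (the geometric multiplicity of λ is n − rank(A − λI), which equals the number of Jordan blocks for λ):
  λ = 0: algebraic multiplicity = 1, geometric multiplicity = 1
  λ = 6: algebraic multiplicity = 3, geometric multiplicity = 1

Determining the block sizes for each eigenvalue:
  λ = 0: one block (gm = 1), so the single block has size am = 1 → block sizes [1]
  λ = 6: one block (gm = 1), so the single block has size am = 3 → block sizes [3]

Assembling the blocks gives a Jordan form
J =
  [0, 0, 0, 0]
  [0, 6, 1, 0]
  [0, 0, 6, 1]
  [0, 0, 0, 6]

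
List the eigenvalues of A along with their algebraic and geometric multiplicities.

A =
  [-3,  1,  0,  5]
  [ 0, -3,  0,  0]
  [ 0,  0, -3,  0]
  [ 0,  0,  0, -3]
λ = -3: alg = 4, geom = 3

Step 1 — factor the characteristic polynomial to read off the algebraic multiplicities:
  χ_A(x) = (x + 3)^4

Step 2 — compute geometric multiplicities via the rank-nullity identity g(λ) = n − rank(A − λI):
  rank(A − (-3)·I) = 1, so dim ker(A − (-3)·I) = n − 1 = 3

Summary:
  λ = -3: algebraic multiplicity = 4, geometric multiplicity = 3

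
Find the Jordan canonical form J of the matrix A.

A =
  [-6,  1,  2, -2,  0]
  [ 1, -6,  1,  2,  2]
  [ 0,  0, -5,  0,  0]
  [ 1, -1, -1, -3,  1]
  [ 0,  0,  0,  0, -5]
J_3(-5) ⊕ J_2(-5)

The characteristic polynomial is
  det(x·I − A) = x^5 + 25*x^4 + 250*x^3 + 1250*x^2 + 3125*x + 3125 = (x + 5)^5

Eigenvalues and multiplicities (the geometric multiplicity of λ is n − rank(A − λI), which equals the number of Jordan blocks for λ):
  λ = -5: algebraic multiplicity = 5, geometric multiplicity = 2

Determining the block sizes for each eigenvalue:
  λ = -5: with am = 5 and gm = 2, the partition is not yet determined (e.g. several partitions of 5 into 2 parts exist). Let N = A − (-5)·I. Computing rank(N^1) = 3, rank(N^2) = 1, rank(N^3) = 0; the number of blocks of size ≥ j is rank(N^{j−1}) − rank(N^j), giving [2, 2, 1]. So we have 1 block(s) of size 3, 1 block(s) of size 2 → block sizes [3, 2]

Assembling the blocks gives a Jordan form
J =
  [-5,  1,  0,  0,  0]
  [ 0, -5,  1,  0,  0]
  [ 0,  0, -5,  0,  0]
  [ 0,  0,  0, -5,  1]
  [ 0,  0,  0,  0, -5]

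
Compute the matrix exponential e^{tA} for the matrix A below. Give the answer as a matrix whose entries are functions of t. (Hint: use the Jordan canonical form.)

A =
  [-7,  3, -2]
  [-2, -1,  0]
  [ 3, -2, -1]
e^{tA} =
  [2*t^2*exp(-3*t) - 4*t*exp(-3*t) + exp(-3*t), -t^2*exp(-3*t) + 3*t*exp(-3*t), 2*t^2*exp(-3*t) - 2*t*exp(-3*t)]
  [2*t^2*exp(-3*t) - 2*t*exp(-3*t), -t^2*exp(-3*t) + 2*t*exp(-3*t) + exp(-3*t), 2*t^2*exp(-3*t)]
  [-t^2*exp(-3*t) + 3*t*exp(-3*t), t^2*exp(-3*t)/2 - 2*t*exp(-3*t), -t^2*exp(-3*t) + 2*t*exp(-3*t) + exp(-3*t)]

Strategy: write A = P · J · P⁻¹ where J is a Jordan canonical form, so e^{tA} = P · e^{tJ} · P⁻¹, and e^{tJ} can be computed block-by-block.

A has Jordan form
J =
  [-3,  1,  0]
  [ 0, -3,  1]
  [ 0,  0, -3]
(up to reordering of blocks).

Per-block formulas:
  For a 3×3 Jordan block J_3(-3): exp(t · J_3(-3)) = e^(-3t)·(I + t·N + (t^2/2)·N^2), where N is the 3×3 nilpotent shift.

After assembling e^{tJ} and conjugating by P, we get:

e^{tA} =
  [2*t^2*exp(-3*t) - 4*t*exp(-3*t) + exp(-3*t), -t^2*exp(-3*t) + 3*t*exp(-3*t), 2*t^2*exp(-3*t) - 2*t*exp(-3*t)]
  [2*t^2*exp(-3*t) - 2*t*exp(-3*t), -t^2*exp(-3*t) + 2*t*exp(-3*t) + exp(-3*t), 2*t^2*exp(-3*t)]
  [-t^2*exp(-3*t) + 3*t*exp(-3*t), t^2*exp(-3*t)/2 - 2*t*exp(-3*t), -t^2*exp(-3*t) + 2*t*exp(-3*t) + exp(-3*t)]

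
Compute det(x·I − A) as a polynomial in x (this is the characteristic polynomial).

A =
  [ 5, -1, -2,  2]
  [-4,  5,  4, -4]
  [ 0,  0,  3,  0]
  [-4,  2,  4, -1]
x^4 - 12*x^3 + 54*x^2 - 108*x + 81

Expanding det(x·I − A) (e.g. by cofactor expansion or by noting that A is similar to its Jordan form J, which has the same characteristic polynomial as A) gives
  χ_A(x) = x^4 - 12*x^3 + 54*x^2 - 108*x + 81
which factors as (x - 3)^4. The eigenvalues (with algebraic multiplicities) are λ = 3 with multiplicity 4.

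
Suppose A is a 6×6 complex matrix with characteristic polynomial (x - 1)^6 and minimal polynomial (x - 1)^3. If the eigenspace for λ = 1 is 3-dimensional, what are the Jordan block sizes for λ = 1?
Block sizes for λ = 1: [3, 2, 1]

Step 1 — from the characteristic polynomial, algebraic multiplicity of λ = 1 is 6. From dim ker(A − (1)·I) = 3, there are exactly 3 Jordan blocks for λ = 1.
Step 2 — from the minimal polynomial, the factor (x − 1)^3 tells us the largest block for λ = 1 has size 3.
Step 3 — with total size 6, 3 blocks, and largest block 3, the block sizes (in nonincreasing order) are [3, 2, 1].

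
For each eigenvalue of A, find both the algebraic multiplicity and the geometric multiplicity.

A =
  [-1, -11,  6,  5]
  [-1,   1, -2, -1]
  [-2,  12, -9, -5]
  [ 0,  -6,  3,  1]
λ = -2: alg = 4, geom = 2

Step 1 — factor the characteristic polynomial to read off the algebraic multiplicities:
  χ_A(x) = (x + 2)^4

Step 2 — compute geometric multiplicities via the rank-nullity identity g(λ) = n − rank(A − λI):
  rank(A − (-2)·I) = 2, so dim ker(A − (-2)·I) = n − 2 = 2

Summary:
  λ = -2: algebraic multiplicity = 4, geometric multiplicity = 2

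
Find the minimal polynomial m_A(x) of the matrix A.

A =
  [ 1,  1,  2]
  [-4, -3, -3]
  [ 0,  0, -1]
x^3 + 3*x^2 + 3*x + 1

The characteristic polynomial is χ_A(x) = (x + 1)^3, so the eigenvalues are known. The minimal polynomial is
  m_A(x) = Π_λ (x − λ)^{k_λ}
where k_λ is the size of the *largest* Jordan block for λ (equivalently, the smallest k with (A − λI)^k v = 0 for every generalised eigenvector v of λ).

  λ = -1: largest Jordan block has size 3, contributing (x + 1)^3

So m_A(x) = (x + 1)^3 = x^3 + 3*x^2 + 3*x + 1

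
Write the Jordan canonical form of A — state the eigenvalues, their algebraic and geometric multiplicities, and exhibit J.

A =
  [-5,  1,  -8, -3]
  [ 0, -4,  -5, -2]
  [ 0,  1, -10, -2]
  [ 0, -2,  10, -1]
J_3(-5) ⊕ J_1(-5)

The characteristic polynomial is
  det(x·I − A) = x^4 + 20*x^3 + 150*x^2 + 500*x + 625 = (x + 5)^4

Eigenvalues and multiplicities (the geometric multiplicity of λ is n − rank(A − λI), which equals the number of Jordan blocks for λ):
  λ = -5: algebraic multiplicity = 4, geometric multiplicity = 2

Determining the block sizes for each eigenvalue:
  λ = -5: with am = 4 and gm = 2, the partition is not yet determined (e.g. several partitions of 4 into 2 parts exist). Let N = A − (-5)·I. Computing rank(N^1) = 2, rank(N^2) = 1, rank(N^3) = 0; the number of blocks of size ≥ j is rank(N^{j−1}) − rank(N^j), giving [2, 1, 1]. So we have 1 block(s) of size 3, 1 block(s) of size 1 → block sizes [3, 1]

Assembling the blocks gives a Jordan form
J =
  [-5,  1,  0,  0]
  [ 0, -5,  1,  0]
  [ 0,  0, -5,  0]
  [ 0,  0,  0, -5]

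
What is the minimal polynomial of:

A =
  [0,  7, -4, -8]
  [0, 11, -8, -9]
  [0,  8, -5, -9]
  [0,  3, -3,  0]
x^4 - 6*x^3 + 9*x^2

The characteristic polynomial is χ_A(x) = x^2*(x - 3)^2, so the eigenvalues are known. The minimal polynomial is
  m_A(x) = Π_λ (x − λ)^{k_λ}
where k_λ is the size of the *largest* Jordan block for λ (equivalently, the smallest k with (A − λI)^k v = 0 for every generalised eigenvector v of λ).

  λ = 0: largest Jordan block has size 2, contributing (x − 0)^2
  λ = 3: largest Jordan block has size 2, contributing (x − 3)^2

So m_A(x) = x^2*(x - 3)^2 = x^4 - 6*x^3 + 9*x^2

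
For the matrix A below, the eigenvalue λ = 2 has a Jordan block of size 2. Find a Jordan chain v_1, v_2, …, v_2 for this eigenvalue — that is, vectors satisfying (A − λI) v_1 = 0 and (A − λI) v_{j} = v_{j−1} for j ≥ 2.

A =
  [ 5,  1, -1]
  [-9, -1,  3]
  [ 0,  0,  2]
A Jordan chain for λ = 2 of length 2:
v_1 = (3, -9, 0)ᵀ
v_2 = (1, 0, 0)ᵀ

Let N = A − (2)·I. We want v_2 with N^2 v_2 = 0 but N^1 v_2 ≠ 0; then v_{j-1} := N · v_j for j = 2, …, 2.

Pick v_2 = (1, 0, 0)ᵀ.
Then v_1 = N · v_2 = (3, -9, 0)ᵀ.

Sanity check: (A − (2)·I) v_1 = (0, 0, 0)ᵀ = 0. ✓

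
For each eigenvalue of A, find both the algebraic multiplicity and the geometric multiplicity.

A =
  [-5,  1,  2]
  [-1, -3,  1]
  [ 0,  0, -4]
λ = -4: alg = 3, geom = 1

Step 1 — factor the characteristic polynomial to read off the algebraic multiplicities:
  χ_A(x) = (x + 4)^3

Step 2 — compute geometric multiplicities via the rank-nullity identity g(λ) = n − rank(A − λI):
  rank(A − (-4)·I) = 2, so dim ker(A − (-4)·I) = n − 2 = 1

Summary:
  λ = -4: algebraic multiplicity = 3, geometric multiplicity = 1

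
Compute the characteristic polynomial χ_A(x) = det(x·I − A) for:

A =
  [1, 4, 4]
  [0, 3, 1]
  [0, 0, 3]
x^3 - 7*x^2 + 15*x - 9

Expanding det(x·I − A) (e.g. by cofactor expansion or by noting that A is similar to its Jordan form J, which has the same characteristic polynomial as A) gives
  χ_A(x) = x^3 - 7*x^2 + 15*x - 9
which factors as (x - 3)^2*(x - 1). The eigenvalues (with algebraic multiplicities) are λ = 1 with multiplicity 1, λ = 3 with multiplicity 2.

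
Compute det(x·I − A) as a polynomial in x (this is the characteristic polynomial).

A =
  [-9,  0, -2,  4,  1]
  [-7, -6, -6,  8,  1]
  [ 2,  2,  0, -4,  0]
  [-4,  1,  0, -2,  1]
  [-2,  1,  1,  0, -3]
x^5 + 20*x^4 + 160*x^3 + 640*x^2 + 1280*x + 1024

Expanding det(x·I − A) (e.g. by cofactor expansion or by noting that A is similar to its Jordan form J, which has the same characteristic polynomial as A) gives
  χ_A(x) = x^5 + 20*x^4 + 160*x^3 + 640*x^2 + 1280*x + 1024
which factors as (x + 4)^5. The eigenvalues (with algebraic multiplicities) are λ = -4 with multiplicity 5.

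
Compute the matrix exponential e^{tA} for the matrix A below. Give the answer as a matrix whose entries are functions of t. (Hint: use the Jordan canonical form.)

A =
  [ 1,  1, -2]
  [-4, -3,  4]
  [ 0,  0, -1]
e^{tA} =
  [2*t*exp(-t) + exp(-t), t*exp(-t), -2*t*exp(-t)]
  [-4*t*exp(-t), -2*t*exp(-t) + exp(-t), 4*t*exp(-t)]
  [0, 0, exp(-t)]

Strategy: write A = P · J · P⁻¹ where J is a Jordan canonical form, so e^{tA} = P · e^{tJ} · P⁻¹, and e^{tJ} can be computed block-by-block.

A has Jordan form
J =
  [-1,  1,  0]
  [ 0, -1,  0]
  [ 0,  0, -1]
(up to reordering of blocks).

Per-block formulas:
  For a 2×2 Jordan block J_2(-1): exp(t · J_2(-1)) = e^(-1t)·(I + t·N), where N is the 2×2 nilpotent shift.
  For a 1×1 block at λ = -1: exp(t · [-1]) = [e^(-1t)].

After assembling e^{tJ} and conjugating by P, we get:

e^{tA} =
  [2*t*exp(-t) + exp(-t), t*exp(-t), -2*t*exp(-t)]
  [-4*t*exp(-t), -2*t*exp(-t) + exp(-t), 4*t*exp(-t)]
  [0, 0, exp(-t)]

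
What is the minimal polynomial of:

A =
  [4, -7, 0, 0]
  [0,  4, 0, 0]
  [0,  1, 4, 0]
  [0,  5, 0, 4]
x^2 - 8*x + 16

The characteristic polynomial is χ_A(x) = (x - 4)^4, so the eigenvalues are known. The minimal polynomial is
  m_A(x) = Π_λ (x − λ)^{k_λ}
where k_λ is the size of the *largest* Jordan block for λ (equivalently, the smallest k with (A − λI)^k v = 0 for every generalised eigenvector v of λ).

  λ = 4: largest Jordan block has size 2, contributing (x − 4)^2

So m_A(x) = (x - 4)^2 = x^2 - 8*x + 16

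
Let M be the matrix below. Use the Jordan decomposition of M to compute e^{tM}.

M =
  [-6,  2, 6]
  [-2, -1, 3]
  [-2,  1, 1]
e^{tM} =
  [-4*t*exp(-2*t) + exp(-2*t), 2*t*exp(-2*t), 6*t*exp(-2*t)]
  [-2*t*exp(-2*t), t*exp(-2*t) + exp(-2*t), 3*t*exp(-2*t)]
  [-2*t*exp(-2*t), t*exp(-2*t), 3*t*exp(-2*t) + exp(-2*t)]

Strategy: write M = P · J · P⁻¹ where J is a Jordan canonical form, so e^{tM} = P · e^{tJ} · P⁻¹, and e^{tJ} can be computed block-by-block.

M has Jordan form
J =
  [-2,  1,  0]
  [ 0, -2,  0]
  [ 0,  0, -2]
(up to reordering of blocks).

Per-block formulas:
  For a 2×2 Jordan block J_2(-2): exp(t · J_2(-2)) = e^(-2t)·(I + t·N), where N is the 2×2 nilpotent shift.
  For a 1×1 block at λ = -2: exp(t · [-2]) = [e^(-2t)].

After assembling e^{tJ} and conjugating by P, we get:

e^{tM} =
  [-4*t*exp(-2*t) + exp(-2*t), 2*t*exp(-2*t), 6*t*exp(-2*t)]
  [-2*t*exp(-2*t), t*exp(-2*t) + exp(-2*t), 3*t*exp(-2*t)]
  [-2*t*exp(-2*t), t*exp(-2*t), 3*t*exp(-2*t) + exp(-2*t)]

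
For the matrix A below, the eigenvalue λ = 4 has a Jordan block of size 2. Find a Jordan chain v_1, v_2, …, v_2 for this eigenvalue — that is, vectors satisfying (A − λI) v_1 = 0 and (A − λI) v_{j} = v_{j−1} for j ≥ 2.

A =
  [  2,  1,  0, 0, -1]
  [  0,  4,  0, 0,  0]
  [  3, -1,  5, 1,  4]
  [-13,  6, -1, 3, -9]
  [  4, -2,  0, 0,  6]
A Jordan chain for λ = 4 of length 2:
v_1 = (-2, 0, 3, -13, 4)ᵀ
v_2 = (1, 0, 0, 0, 0)ᵀ

Let N = A − (4)·I. We want v_2 with N^2 v_2 = 0 but N^1 v_2 ≠ 0; then v_{j-1} := N · v_j for j = 2, …, 2.

Pick v_2 = (1, 0, 0, 0, 0)ᵀ.
Then v_1 = N · v_2 = (-2, 0, 3, -13, 4)ᵀ.

Sanity check: (A − (4)·I) v_1 = (0, 0, 0, 0, 0)ᵀ = 0. ✓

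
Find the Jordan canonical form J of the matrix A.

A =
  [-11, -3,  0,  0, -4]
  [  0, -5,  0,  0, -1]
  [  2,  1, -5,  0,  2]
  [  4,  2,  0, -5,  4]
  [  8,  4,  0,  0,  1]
J_3(-5) ⊕ J_1(-5) ⊕ J_1(-5)

The characteristic polynomial is
  det(x·I − A) = x^5 + 25*x^4 + 250*x^3 + 1250*x^2 + 3125*x + 3125 = (x + 5)^5

Eigenvalues and multiplicities (the geometric multiplicity of λ is n − rank(A − λI), which equals the number of Jordan blocks for λ):
  λ = -5: algebraic multiplicity = 5, geometric multiplicity = 3

Determining the block sizes for each eigenvalue:
  λ = -5: with am = 5 and gm = 3, the partition is not yet determined (e.g. several partitions of 5 into 3 parts exist). Let N = A − (-5)·I. Computing rank(N^1) = 2, rank(N^2) = 1, rank(N^3) = 0; the number of blocks of size ≥ j is rank(N^{j−1}) − rank(N^j), giving [3, 1, 1]. So we have 1 block(s) of size 3, 2 block(s) of size 1 → block sizes [3, 1, 1]

Assembling the blocks gives a Jordan form
J =
  [-5,  1,  0,  0,  0]
  [ 0, -5,  1,  0,  0]
  [ 0,  0, -5,  0,  0]
  [ 0,  0,  0, -5,  0]
  [ 0,  0,  0,  0, -5]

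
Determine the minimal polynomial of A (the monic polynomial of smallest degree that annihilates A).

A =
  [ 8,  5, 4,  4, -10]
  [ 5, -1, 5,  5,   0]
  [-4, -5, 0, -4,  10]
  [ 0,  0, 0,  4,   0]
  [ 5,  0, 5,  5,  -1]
x^3 - 7*x^2 + 8*x + 16

The characteristic polynomial is χ_A(x) = (x - 4)^3*(x + 1)^2, so the eigenvalues are known. The minimal polynomial is
  m_A(x) = Π_λ (x − λ)^{k_λ}
where k_λ is the size of the *largest* Jordan block for λ (equivalently, the smallest k with (A − λI)^k v = 0 for every generalised eigenvector v of λ).

  λ = -1: largest Jordan block has size 1, contributing (x + 1)
  λ = 4: largest Jordan block has size 2, contributing (x − 4)^2

So m_A(x) = (x - 4)^2*(x + 1) = x^3 - 7*x^2 + 8*x + 16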